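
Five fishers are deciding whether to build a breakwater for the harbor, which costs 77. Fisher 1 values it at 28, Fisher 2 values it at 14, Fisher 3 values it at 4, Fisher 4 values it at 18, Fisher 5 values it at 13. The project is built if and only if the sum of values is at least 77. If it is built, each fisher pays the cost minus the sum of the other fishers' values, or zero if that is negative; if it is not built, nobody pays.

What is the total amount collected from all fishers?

77

Total value 77 ≥ cost 77, so it is built.
Fisher 1: others sum to 49; max(0, 77 - 49) = 28.
Fisher 2: others sum to 63; max(0, 77 - 63) = 14.
Fisher 3: others sum to 73; max(0, 77 - 73) = 4.
Fisher 4: others sum to 59; max(0, 77 - 59) = 18.
Fisher 5: others sum to 64; max(0, 77 - 64) = 13.
Total collected = 28 + 14 + 4 + 18 + 13 = 77.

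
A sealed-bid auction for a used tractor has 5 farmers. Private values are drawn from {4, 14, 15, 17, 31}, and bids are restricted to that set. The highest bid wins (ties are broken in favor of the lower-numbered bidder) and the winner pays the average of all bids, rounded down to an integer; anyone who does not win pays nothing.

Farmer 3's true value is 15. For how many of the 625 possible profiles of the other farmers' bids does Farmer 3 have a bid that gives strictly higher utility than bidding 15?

99

Others bid (4, 4, 4, 17): truth gives 0; bid 17 gives 6 > 0. Violating.
Others bid (4, 4, 4, 31): truth gives 0; bid 31 gives 1 > 0. Violating.
Others bid (4, 4, 14, 17): truth gives 0; bid 17 gives 4 > 0. Violating.
Others bid (4, 4, 15, 17): truth gives 0; bid 17 gives 4 > 0. Violating.
Others bid (4, 4, 4, 4): truth gives 9; no alternative beats it.
Others bid (4, 4, 4, 14): truth gives 7; no alternative beats it.
(Checking all 625 profiles: 99 have a profitable deviation, 526 do not.)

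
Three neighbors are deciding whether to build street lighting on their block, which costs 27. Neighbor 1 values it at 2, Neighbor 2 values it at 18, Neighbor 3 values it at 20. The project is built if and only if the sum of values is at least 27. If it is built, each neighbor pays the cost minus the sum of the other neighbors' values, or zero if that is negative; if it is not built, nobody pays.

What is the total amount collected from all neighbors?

Total value 40 ≥ cost 27, so it is built.
Neighbor 1: others sum to 38; max(0, 27 - 38) = 0.
Neighbor 2: others sum to 22; max(0, 27 - 22) = 5.
Neighbor 3: others sum to 20; max(0, 27 - 20) = 7.
Total collected = 0 + 5 + 7 = 12.

12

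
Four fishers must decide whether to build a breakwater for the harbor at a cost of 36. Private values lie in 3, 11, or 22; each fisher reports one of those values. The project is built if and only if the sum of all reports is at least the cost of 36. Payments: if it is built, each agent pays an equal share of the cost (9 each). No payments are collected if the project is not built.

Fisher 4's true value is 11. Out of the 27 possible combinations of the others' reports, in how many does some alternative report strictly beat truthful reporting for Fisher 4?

3

Others report (3, 3, 11): truth gives 0; report 22 gives 2 > 0. Violating.
Others report (3, 11, 3): truth gives 0; report 22 gives 2 > 0. Violating.
Others report (11, 3, 3): truth gives 0; report 22 gives 2 > 0. Violating.
Others report (3, 3, 3): truth gives 0; no alternative beats it.
Others report (3, 3, 22): truth gives 2; no alternative beats it.
(Checking all 27 profiles: 3 have a profitable deviation, 24 do not.)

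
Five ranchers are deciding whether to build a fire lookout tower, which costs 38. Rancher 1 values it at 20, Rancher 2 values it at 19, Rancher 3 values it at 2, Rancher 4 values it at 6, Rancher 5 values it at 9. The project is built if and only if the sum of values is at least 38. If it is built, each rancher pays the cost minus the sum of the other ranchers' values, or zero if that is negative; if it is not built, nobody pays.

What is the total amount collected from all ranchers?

Total value 56 ≥ cost 38, so it is built.
Rancher 1: others sum to 36; max(0, 38 - 36) = 2.
Rancher 2: others sum to 37; max(0, 38 - 37) = 1.
Rancher 3: others sum to 54; max(0, 38 - 54) = 0.
Rancher 4: others sum to 50; max(0, 38 - 50) = 0.
Rancher 5: others sum to 47; max(0, 38 - 47) = 0.
Total collected = 2 + 1 + 0 + 0 + 0 = 3.

3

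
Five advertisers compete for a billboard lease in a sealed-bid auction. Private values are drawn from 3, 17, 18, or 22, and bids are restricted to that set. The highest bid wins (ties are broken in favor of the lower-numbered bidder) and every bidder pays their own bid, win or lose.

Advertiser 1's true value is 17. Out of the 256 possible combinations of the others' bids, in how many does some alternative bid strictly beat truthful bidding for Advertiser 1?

Others bid (3, 3, 3, 3): truth gives 0; bid 3 gives 14 > 0. Violating.
Others bid (3, 3, 3, 18): truth gives -17; bid 18 gives -1 > -17. Violating.
Others bid (3, 3, 3, 22): truth gives -17; bid 3 gives -3 > -17. Violating.
Others bid (3, 3, 17, 18): truth gives -17; bid 18 gives -1 > -17. Violating.
Others bid (3, 3, 3, 17): truth gives 0; no alternative beats it.
Others bid (3, 3, 17, 3): truth gives 0; no alternative beats it.
(Checking all 256 profiles: 241 have a profitable deviation, 15 do not.)

241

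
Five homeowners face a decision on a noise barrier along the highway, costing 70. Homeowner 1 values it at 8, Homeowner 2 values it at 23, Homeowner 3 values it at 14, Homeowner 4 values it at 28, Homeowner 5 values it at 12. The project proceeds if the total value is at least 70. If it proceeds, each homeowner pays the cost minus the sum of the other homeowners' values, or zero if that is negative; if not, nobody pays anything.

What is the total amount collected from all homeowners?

Total value 85 ≥ cost 70, so it is built.
Homeowner 1: others sum to 77; max(0, 70 - 77) = 0.
Homeowner 2: others sum to 62; max(0, 70 - 62) = 8.
Homeowner 3: others sum to 71; max(0, 70 - 71) = 0.
Homeowner 4: others sum to 57; max(0, 70 - 57) = 13.
Homeowner 5: others sum to 73; max(0, 70 - 73) = 0.
Total collected = 0 + 8 + 0 + 13 + 0 = 21.

21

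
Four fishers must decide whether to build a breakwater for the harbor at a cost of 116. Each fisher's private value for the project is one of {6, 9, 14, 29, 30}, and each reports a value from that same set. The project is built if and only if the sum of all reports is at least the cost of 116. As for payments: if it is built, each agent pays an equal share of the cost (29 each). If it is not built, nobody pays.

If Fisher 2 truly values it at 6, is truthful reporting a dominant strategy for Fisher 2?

Check each profile of the others' reports and compare truth against every alternative report.
Others report (6, 6, 6): truth gives 0, best alternative gives 0.
Others report (6, 6, 9): truth gives 0, best alternative gives 0.
Others report (6, 6, 14): truth gives 0, best alternative gives 0.
Others report (6, 6, 29): truth gives 0, best alternative gives 0.
Others report (6, 6, 30): truth gives 0, best alternative gives 0.
Others report (6, 9, 6): truth gives 0, best alternative gives 0.
(Remaining 119 profiles checked similarly; truth is weakly best in each.)
In every case the truthful report is at least as good as any alternative, so it is a dominant strategy.

Yes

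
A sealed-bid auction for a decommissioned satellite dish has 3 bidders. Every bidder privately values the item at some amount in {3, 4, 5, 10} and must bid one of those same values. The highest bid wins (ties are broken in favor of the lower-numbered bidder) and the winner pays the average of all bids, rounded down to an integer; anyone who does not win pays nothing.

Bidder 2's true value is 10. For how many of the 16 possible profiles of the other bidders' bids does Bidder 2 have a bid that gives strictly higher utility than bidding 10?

6

Others bid (3, 3): truth gives 5; bid 4 gives 7 > 5. Violating.
Others bid (3, 4): truth gives 5; bid 4 gives 7 > 5. Violating.
Others bid (3, 5): truth gives 4; bid 5 gives 6 > 4. Violating.
Others bid (4, 3): truth gives 5; bid 5 gives 6 > 5. Violating.
Others bid (3, 10): truth gives 3; no alternative beats it.
Others bid (4, 10): truth gives 2; no alternative beats it.
(Checking all 16 profiles: 6 have a profitable deviation, 10 do not.)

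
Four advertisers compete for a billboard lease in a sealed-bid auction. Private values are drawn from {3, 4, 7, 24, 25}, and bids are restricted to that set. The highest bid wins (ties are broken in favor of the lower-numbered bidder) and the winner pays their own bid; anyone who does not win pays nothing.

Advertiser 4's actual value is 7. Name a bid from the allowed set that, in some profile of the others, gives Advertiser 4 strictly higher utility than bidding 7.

Suppose Advertiser 1 bids 3, Advertiser 2 bids 3 and Advertiser 3 bids 3.
Bid 7: wins, pays 7, utility 7 - 7 = 0.
Bid 4: wins, pays 4, utility 7 - 4 = 3.
So bidding 4 beats truth here (3 > 0).

4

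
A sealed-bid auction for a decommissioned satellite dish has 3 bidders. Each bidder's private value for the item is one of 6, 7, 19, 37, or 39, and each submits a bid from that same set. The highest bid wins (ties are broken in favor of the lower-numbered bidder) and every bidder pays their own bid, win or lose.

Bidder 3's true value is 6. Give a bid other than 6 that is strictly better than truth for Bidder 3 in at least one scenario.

7

Suppose Bidder 1 bids 6 and Bidder 2 bids 6.
Bid 6: loses but pays 6, utility -6.
Bid 7: wins, pays 7, utility 6 - 7 = -1.
So bidding 7 beats truth here (-1 > -6).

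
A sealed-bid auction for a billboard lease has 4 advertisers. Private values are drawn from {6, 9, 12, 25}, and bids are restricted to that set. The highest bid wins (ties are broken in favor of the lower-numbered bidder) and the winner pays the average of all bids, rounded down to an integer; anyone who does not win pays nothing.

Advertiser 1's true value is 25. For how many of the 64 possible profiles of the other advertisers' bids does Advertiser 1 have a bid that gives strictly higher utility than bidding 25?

Others bid (6, 6, 6): truth gives 15; bid 6 gives 19 > 15. Violating.
Others bid (6, 6, 9): truth gives 14; bid 9 gives 18 > 14. Violating.
Others bid (6, 6, 12): truth gives 13; bid 12 gives 16 > 13. Violating.
Others bid (6, 9, 6): truth gives 14; bid 9 gives 18 > 14. Violating.
Others bid (6, 6, 25): truth gives 10; no alternative beats it.
Others bid (6, 9, 25): truth gives 9; no alternative beats it.
(Checking all 64 profiles: 27 have a profitable deviation, 37 do not.)

27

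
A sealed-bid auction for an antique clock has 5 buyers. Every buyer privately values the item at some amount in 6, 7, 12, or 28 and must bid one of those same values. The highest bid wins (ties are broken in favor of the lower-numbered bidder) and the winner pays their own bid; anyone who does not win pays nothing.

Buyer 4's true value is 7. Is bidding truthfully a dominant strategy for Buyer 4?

Check each profile of the others' bids and compare truth against every alternative bid.
Others bid (6, 6, 6, 6): truth gives 0, best alternative gives 0.
Others bid (6, 6, 6, 7): truth gives 0, best alternative gives 0.
Others bid (6, 6, 6, 12): truth gives 0, best alternative gives 0.
Others bid (6, 6, 6, 28): truth gives 0, best alternative gives 0.
Others bid (6, 6, 7, 6): truth gives 0, best alternative gives 0.
Others bid (6, 6, 7, 7): truth gives 0, best alternative gives 0.
(Remaining 250 profiles checked similarly; truth is weakly best in each.)
In every case the truthful bid is at least as good as any alternative, so it is a dominant strategy.

Yes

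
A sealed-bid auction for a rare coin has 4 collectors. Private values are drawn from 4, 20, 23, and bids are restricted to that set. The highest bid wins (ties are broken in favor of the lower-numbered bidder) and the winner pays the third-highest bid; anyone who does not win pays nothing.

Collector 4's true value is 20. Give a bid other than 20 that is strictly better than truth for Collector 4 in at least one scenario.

23

Suppose Collector 1 bids 4, Collector 2 bids 4 and Collector 3 bids 20.
Bid 20: loses, pays 0, utility 0.
Bid 23: wins, pays 4, utility 20 - 4 = 16.
So bidding 23 beats truth here (16 > 0).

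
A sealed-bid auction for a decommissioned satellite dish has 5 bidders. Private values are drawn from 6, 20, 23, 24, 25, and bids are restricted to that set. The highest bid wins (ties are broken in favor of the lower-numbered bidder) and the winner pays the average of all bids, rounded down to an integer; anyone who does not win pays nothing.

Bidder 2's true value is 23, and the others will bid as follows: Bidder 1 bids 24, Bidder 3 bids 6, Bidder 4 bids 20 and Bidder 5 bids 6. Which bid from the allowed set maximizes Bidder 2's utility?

25

Bid 6: loses, pays 0, utility 0.
Bid 20: loses, pays 0, utility 0.
Bid 23: loses, pays 0, utility 0.
Bid 24: loses, pays 0, utility 0.
Bid 25: wins, pays 16, utility 23 - 16 = 7.
The best choice is 25 with utility 7.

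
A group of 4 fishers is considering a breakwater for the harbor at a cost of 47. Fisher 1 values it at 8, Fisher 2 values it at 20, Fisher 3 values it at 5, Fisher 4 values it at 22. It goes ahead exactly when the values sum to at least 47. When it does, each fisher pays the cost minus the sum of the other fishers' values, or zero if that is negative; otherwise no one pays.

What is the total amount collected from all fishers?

26

Total value 55 ≥ cost 47, so it is built.
Fisher 1: others sum to 47; max(0, 47 - 47) = 0.
Fisher 2: others sum to 35; max(0, 47 - 35) = 12.
Fisher 3: others sum to 50; max(0, 47 - 50) = 0.
Fisher 4: others sum to 33; max(0, 47 - 33) = 14.
Total collected = 0 + 12 + 0 + 14 = 26.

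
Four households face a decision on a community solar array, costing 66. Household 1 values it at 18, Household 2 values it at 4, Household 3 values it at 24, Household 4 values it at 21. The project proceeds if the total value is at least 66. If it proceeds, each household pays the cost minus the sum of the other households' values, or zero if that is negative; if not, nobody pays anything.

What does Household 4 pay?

20

Total value 67 ≥ cost 66, so the project is built.
The other households' values sum to 46.
Cost minus that sum is 66 - 46 = 20.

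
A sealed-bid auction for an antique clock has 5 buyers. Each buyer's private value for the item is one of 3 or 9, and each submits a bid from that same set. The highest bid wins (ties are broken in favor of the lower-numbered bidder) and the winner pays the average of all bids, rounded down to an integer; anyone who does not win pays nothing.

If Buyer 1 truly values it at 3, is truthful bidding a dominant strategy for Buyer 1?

Yes

Check each profile of the others' bids and compare truth against every alternative bid.
Others bid (9, 9, 9, 9): truth gives 0, best alternative gives -6.
Others bid (3, 9, 9, 9): truth gives 0, best alternative gives -4.
Others bid (9, 3, 9, 9): truth gives 0, best alternative gives -4.
Others bid (9, 9, 3, 9): truth gives 0, best alternative gives -4.
Others bid (9, 9, 9, 3): truth gives 0, best alternative gives -4.
Others bid (3, 3, 9, 9): truth gives 0, best alternative gives -3.
(Remaining 10 profiles checked similarly; truth is weakly best in each.)
In every case the truthful bid is at least as good as any alternative, so it is a dominant strategy.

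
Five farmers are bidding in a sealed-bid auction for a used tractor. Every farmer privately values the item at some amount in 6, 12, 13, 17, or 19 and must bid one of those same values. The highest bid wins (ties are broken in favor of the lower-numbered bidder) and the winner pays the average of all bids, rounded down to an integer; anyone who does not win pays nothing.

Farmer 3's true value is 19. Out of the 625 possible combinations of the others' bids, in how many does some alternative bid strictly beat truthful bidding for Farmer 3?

72

Others bid (6, 6, 6, 6): truth gives 11; bid 12 gives 12 > 11. Violating.
Others bid (6, 6, 6, 12): truth gives 10; bid 12 gives 11 > 10. Violating.
Others bid (6, 6, 6, 13): truth gives 9; bid 13 gives 11 > 9. Violating.
Others bid (6, 6, 12, 6): truth gives 10; bid 12 gives 11 > 10. Violating.
Others bid (6, 6, 6, 17): truth gives 9; no alternative beats it.
Others bid (6, 6, 6, 19): truth gives 8; no alternative beats it.
(Checking all 625 profiles: 72 have a profitable deviation, 553 do not.)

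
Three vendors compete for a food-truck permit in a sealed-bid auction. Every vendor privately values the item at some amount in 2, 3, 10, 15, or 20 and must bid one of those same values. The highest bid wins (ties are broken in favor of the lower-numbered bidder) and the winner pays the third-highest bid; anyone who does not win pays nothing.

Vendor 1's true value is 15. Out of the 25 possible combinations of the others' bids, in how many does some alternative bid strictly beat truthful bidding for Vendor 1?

Others bid (2, 20): truth gives 0; bid 20 gives 13 > 0. Violating.
Others bid (3, 20): truth gives 0; bid 20 gives 12 > 0. Violating.
Others bid (10, 20): truth gives 0; bid 20 gives 5 > 0. Violating.
Others bid (20, 2): truth gives 0; bid 20 gives 13 > 0. Violating.
Others bid (2, 2): truth gives 13; no alternative beats it.
Others bid (2, 3): truth gives 13; no alternative beats it.
(Checking all 25 profiles: 6 have a profitable deviation, 19 do not.)

6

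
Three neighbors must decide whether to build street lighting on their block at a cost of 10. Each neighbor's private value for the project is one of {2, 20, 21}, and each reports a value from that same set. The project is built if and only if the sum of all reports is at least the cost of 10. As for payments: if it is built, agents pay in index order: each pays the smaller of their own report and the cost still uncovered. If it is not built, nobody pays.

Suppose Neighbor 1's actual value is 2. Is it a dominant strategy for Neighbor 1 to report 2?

Check each profile of the others' reports and compare truth against every alternative report.
Others report (2, 2): truth gives 0, best alternative gives -8.
Others report (2, 20): truth gives 0, best alternative gives -8.
Others report (2, 21): truth gives 0, best alternative gives -8.
Others report (20, 2): truth gives 0, best alternative gives -8.
Others report (20, 20): truth gives 0, best alternative gives -8.
Others report (20, 21): truth gives 0, best alternative gives -8.
(Remaining 3 profiles checked similarly; truth is weakly best in each.)
In every case the truthful report is at least as good as any alternative, so it is a dominant strategy.

Yes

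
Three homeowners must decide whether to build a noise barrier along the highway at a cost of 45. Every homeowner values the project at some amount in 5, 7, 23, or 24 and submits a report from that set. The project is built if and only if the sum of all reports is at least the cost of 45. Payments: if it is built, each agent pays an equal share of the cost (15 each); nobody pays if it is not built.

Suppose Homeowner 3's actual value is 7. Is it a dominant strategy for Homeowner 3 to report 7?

Yes

Check each profile of the others' reports and compare truth against every alternative report.
Others report (23, 23): truth gives -8, best alternative gives -8.
Others report (23, 24): truth gives -8, best alternative gives -8.
Others report (24, 23): truth gives -8, best alternative gives -8.
Others report (24, 24): truth gives -8, best alternative gives -8.
Others report (5, 5): truth gives 0, best alternative gives 0.
Others report (5, 7): truth gives 0, best alternative gives 0.
(Remaining 10 profiles checked similarly; truth is weakly best in each.)
In every case the truthful report is at least as good as any alternative, so it is a dominant strategy.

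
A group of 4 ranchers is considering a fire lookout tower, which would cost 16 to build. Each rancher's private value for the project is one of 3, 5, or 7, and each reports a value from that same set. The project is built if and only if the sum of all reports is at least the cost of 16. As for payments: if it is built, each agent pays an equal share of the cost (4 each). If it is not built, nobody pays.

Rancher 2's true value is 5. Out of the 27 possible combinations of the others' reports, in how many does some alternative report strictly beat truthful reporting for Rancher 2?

Others report (3, 3, 3): truth gives 0; report 7 gives 1 > 0. Violating.
Others report (3, 3, 5): truth gives 1; no alternative beats it.
Others report (3, 3, 7): truth gives 1; no alternative beats it.
(Checking all 27 profiles: 1 has a profitable deviation, 26 do not.)

1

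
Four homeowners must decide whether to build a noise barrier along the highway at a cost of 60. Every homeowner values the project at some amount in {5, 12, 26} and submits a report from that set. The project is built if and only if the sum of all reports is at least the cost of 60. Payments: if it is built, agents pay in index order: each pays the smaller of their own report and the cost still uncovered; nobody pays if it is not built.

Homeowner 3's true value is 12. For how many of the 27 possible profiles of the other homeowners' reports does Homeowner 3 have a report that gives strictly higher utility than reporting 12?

Others report (5, 26, 26): truth gives 0; report 5 gives 7 > 0. Violating.
Others report (12, 26, 26): truth gives 0; report 5 gives 7 > 0. Violating.
Others report (26, 5, 26): truth gives 0; report 5 gives 7 > 0. Violating.
Others report (26, 12, 26): truth gives 0; report 5 gives 7 > 0. Violating.
Others report (5, 5, 5): truth gives 0; no alternative beats it.
Others report (5, 5, 12): truth gives 0; no alternative beats it.
(Checking all 27 profiles: 7 have a profitable deviation, 20 do not.)

7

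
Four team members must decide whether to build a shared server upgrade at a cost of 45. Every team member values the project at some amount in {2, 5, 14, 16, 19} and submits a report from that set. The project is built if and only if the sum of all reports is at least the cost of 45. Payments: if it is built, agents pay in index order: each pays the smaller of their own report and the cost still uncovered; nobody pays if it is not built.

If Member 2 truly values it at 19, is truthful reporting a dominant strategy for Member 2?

Consider the case where Member 1 reports 2, Member 3 reports 14 and Member 4 reports 14.
Truthful report 19: project built, pays 19, utility 19 - 19 = 0.
Report 16 instead: project built, pays 16, utility 19 - 16 = 3.
Since 3 > 0, reporting 16 is strictly better here, so truthful reporting is not dominant.

No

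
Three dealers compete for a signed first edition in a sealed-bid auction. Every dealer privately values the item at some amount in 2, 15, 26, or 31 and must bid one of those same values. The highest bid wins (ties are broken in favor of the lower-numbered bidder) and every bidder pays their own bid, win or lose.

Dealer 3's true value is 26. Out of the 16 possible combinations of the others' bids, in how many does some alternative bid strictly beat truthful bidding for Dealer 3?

Others bid (2, 2): truth gives 0; bid 15 gives 11 > 0. Violating.
Others bid (2, 26): truth gives -26; bid 2 gives -2 > -26. Violating.
Others bid (2, 31): truth gives -26; bid 2 gives -2 > -26. Violating.
Others bid (15, 26): truth gives -26; bid 2 gives -2 > -26. Violating.
Others bid (2, 15): truth gives 0; no alternative beats it.
Others bid (15, 2): truth gives 0; no alternative beats it.
(Checking all 16 profiles: 13 have a profitable deviation, 3 do not.)

13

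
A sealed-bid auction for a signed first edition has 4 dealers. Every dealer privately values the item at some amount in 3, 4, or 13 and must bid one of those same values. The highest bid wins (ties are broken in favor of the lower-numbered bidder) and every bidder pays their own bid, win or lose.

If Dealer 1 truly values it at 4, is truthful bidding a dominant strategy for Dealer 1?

No

Consider the case where Dealer 2 bids 3, Dealer 3 bids 3 and Dealer 4 bids 3.
Truthful bid 4: wins, pays 4, utility 4 - 4 = 0.
Bid 3 instead: wins, pays 3, utility 4 - 3 = 1.
Since 1 > 0, bidding 3 is strictly better here, so truthful bidding is not dominant.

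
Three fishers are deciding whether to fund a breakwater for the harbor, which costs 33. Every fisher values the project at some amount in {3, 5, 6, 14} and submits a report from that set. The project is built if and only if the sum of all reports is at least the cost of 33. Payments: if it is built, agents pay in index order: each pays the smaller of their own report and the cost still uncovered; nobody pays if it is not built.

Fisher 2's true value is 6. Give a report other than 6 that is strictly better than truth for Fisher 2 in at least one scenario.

Suppose Fisher 1 reports 14 and Fisher 3 reports 14.
Report 6: project built, pays 6, utility 6 - 6 = 0.
Report 5: project built, pays 5, utility 6 - 5 = 1.
So reporting 5 beats truth here (1 > 0).

5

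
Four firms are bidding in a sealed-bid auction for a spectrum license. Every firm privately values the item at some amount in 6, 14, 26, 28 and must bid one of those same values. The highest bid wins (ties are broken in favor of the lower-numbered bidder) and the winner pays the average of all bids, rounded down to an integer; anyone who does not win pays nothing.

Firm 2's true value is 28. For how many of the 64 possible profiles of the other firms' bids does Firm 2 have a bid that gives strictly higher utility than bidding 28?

Others bid (6, 6, 6): truth gives 17; bid 14 gives 20 > 17. Violating.
Others bid (6, 6, 14): truth gives 15; bid 14 gives 18 > 15. Violating.
Others bid (6, 14, 6): truth gives 15; bid 14 gives 18 > 15. Violating.
Others bid (6, 14, 14): truth gives 13; bid 14 gives 16 > 13. Violating.
Others bid (6, 6, 26): truth gives 12; no alternative beats it.
Others bid (6, 6, 28): truth gives 11; no alternative beats it.
(Checking all 64 profiles: 4 have a profitable deviation, 60 do not.)

4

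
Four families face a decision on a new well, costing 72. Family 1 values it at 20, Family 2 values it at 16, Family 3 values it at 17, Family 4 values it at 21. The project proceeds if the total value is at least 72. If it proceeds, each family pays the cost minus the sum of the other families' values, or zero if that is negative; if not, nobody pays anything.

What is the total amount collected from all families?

Total value 74 ≥ cost 72, so it is built.
Family 1: others sum to 54; max(0, 72 - 54) = 18.
Family 2: others sum to 58; max(0, 72 - 58) = 14.
Family 3: others sum to 57; max(0, 72 - 57) = 15.
Family 4: others sum to 53; max(0, 72 - 53) = 19.
Total collected = 18 + 14 + 15 + 19 = 66.

66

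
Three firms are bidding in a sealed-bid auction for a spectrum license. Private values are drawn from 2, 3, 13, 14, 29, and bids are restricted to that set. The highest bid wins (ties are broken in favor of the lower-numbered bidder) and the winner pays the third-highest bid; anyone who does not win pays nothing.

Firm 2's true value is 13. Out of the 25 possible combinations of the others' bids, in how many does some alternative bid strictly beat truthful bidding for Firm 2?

Others bid (2, 14): truth gives 0; bid 14 gives 11 > 0. Violating.
Others bid (2, 29): truth gives 0; bid 29 gives 11 > 0. Violating.
Others bid (3, 14): truth gives 0; bid 14 gives 10 > 0. Violating.
Others bid (3, 29): truth gives 0; bid 29 gives 10 > 0. Violating.
Others bid (2, 2): truth gives 11; no alternative beats it.
Others bid (2, 3): truth gives 11; no alternative beats it.
(Checking all 25 profiles: 8 have a profitable deviation, 17 do not.)

8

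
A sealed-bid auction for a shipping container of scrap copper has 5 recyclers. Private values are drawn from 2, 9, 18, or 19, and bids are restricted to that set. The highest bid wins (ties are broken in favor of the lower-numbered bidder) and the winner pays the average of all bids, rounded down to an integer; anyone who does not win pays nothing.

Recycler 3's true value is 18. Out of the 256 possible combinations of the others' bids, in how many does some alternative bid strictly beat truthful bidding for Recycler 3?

Others bid (2, 2, 2, 2): truth gives 13; bid 9 gives 15 > 13. Violating.
Others bid (2, 2, 2, 9): truth gives 12; bid 9 gives 14 > 12. Violating.
Others bid (2, 2, 2, 19): truth gives 0; bid 19 gives 10 > 0. Violating.
Others bid (2, 2, 9, 2): truth gives 12; bid 9 gives 14 > 12. Violating.
Others bid (2, 2, 2, 18): truth gives 10; no alternative beats it.
Others bid (2, 2, 9, 18): truth gives 9; no alternative beats it.
(Checking all 256 profiles: 108 have a profitable deviation, 148 do not.)

108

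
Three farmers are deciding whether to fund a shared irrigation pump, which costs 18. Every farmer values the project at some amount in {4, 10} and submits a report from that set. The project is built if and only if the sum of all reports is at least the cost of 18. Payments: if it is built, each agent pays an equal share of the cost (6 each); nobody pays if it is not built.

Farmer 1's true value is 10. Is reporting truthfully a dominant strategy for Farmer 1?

Yes

Check each profile of the others' reports and compare truth against every alternative report.
Others report (4, 4): truth gives 4, best alternative gives 0.
Others report (4, 10): truth gives 4, best alternative gives 4.
Others report (10, 4): truth gives 4, best alternative gives 4.
Others report (10, 10): truth gives 4, best alternative gives 4.
In every case the truthful report is at least as good as any alternative, so it is a dominant strategy.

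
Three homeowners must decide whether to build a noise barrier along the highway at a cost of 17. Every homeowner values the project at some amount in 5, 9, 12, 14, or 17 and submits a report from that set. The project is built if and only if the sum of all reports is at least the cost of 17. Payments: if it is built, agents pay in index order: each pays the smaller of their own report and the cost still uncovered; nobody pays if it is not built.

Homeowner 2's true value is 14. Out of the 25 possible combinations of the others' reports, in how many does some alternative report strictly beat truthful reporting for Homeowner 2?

10

Others report (5, 5): truth gives 2; report 9 gives 5 > 2. Violating.
Others report (5, 9): truth gives 2; report 5 gives 9 > 2. Violating.
Others report (5, 12): truth gives 2; report 5 gives 9 > 2. Violating.
Others report (5, 14): truth gives 2; report 5 gives 9 > 2. Violating.
Others report (12, 5): truth gives 9; no alternative beats it.
Others report (12, 9): truth gives 9; no alternative beats it.
(Checking all 25 profiles: 10 have a profitable deviation, 15 do not.)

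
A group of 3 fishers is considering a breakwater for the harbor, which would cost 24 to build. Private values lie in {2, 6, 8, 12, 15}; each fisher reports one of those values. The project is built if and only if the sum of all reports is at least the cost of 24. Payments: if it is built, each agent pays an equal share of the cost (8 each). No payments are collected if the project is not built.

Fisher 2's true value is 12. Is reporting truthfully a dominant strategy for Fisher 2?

Consider the case where Fisher 1 reports 2 and Fisher 3 reports 8.
Truthful report 12: project not built, utility 0.
Report 15 instead: project built, pays 8, utility 12 - 8 = 4.
Since 4 > 0, reporting 15 is strictly better here, so truthful reporting is not dominant.

No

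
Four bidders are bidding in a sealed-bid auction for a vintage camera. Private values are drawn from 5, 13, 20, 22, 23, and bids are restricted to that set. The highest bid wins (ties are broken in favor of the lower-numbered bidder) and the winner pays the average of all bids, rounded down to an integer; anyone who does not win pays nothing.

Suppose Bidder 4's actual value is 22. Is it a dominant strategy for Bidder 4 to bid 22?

No

Consider the case where Bidder 1 bids 5, Bidder 2 bids 5 and Bidder 3 bids 5.
Truthful bid 22: wins, pays 9, utility 22 - 9 = 13.
Bid 13 instead: wins, pays 7, utility 22 - 7 = 15.
Since 15 > 13, bidding 13 is strictly better here, so truthful bidding is not dominant.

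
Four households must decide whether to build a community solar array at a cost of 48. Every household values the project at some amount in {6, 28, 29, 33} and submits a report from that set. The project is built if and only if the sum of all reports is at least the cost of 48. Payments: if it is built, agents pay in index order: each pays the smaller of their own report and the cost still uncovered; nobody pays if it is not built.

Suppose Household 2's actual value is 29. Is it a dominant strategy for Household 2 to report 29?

No

Consider the case where Household 1 reports 6, Household 3 reports 6 and Household 4 reports 28.
Truthful report 29: project built, pays 29, utility 29 - 29 = 0.
Report 28 instead: project built, pays 28, utility 29 - 28 = 1.
Since 1 > 0, reporting 28 is strictly better here, so truthful reporting is not dominant.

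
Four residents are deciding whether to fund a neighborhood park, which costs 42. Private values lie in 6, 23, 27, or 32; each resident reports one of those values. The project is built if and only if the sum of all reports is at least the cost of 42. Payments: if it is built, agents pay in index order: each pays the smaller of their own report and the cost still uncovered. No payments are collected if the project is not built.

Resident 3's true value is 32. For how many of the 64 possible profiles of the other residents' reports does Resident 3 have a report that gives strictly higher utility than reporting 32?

18

Others report (6, 6, 6): truth gives 2; report 27 gives 5 > 2. Violating.
Others report (6, 6, 23): truth gives 2; report 23 gives 9 > 2. Violating.
Others report (6, 6, 27): truth gives 2; report 6 gives 26 > 2. Violating.
Others report (6, 6, 32): truth gives 2; report 6 gives 26 > 2. Violating.
Others report (6, 23, 6): truth gives 19; no alternative beats it.
Others report (6, 32, 6): truth gives 28; no alternative beats it.
(Checking all 64 profiles: 18 have a profitable deviation, 46 do not.)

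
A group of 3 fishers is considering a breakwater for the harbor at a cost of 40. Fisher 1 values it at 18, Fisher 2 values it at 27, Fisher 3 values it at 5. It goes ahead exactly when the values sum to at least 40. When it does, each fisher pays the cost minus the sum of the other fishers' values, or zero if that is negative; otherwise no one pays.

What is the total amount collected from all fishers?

25

Total value 50 ≥ cost 40, so it is built.
Fisher 1: others sum to 32; max(0, 40 - 32) = 8.
Fisher 2: others sum to 23; max(0, 40 - 23) = 17.
Fisher 3: others sum to 45; max(0, 40 - 45) = 0.
Total collected = 8 + 17 + 0 = 25.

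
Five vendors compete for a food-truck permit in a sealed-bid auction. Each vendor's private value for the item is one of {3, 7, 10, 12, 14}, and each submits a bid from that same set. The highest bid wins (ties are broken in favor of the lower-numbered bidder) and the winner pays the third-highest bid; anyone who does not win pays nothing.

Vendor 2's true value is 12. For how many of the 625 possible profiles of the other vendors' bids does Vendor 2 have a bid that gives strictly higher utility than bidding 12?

Others bid (3, 3, 3, 14): truth gives 0; bid 14 gives 9 > 0. Violating.
Others bid (3, 3, 7, 14): truth gives 0; bid 14 gives 5 > 0. Violating.
Others bid (3, 3, 10, 14): truth gives 0; bid 14 gives 2 > 0. Violating.
Others bid (3, 3, 14, 3): truth gives 0; bid 14 gives 9 > 0. Violating.
Others bid (3, 3, 3, 3): truth gives 9; no alternative beats it.
Others bid (3, 3, 3, 7): truth gives 9; no alternative beats it.
(Checking all 625 profiles: 108 have a profitable deviation, 517 do not.)

108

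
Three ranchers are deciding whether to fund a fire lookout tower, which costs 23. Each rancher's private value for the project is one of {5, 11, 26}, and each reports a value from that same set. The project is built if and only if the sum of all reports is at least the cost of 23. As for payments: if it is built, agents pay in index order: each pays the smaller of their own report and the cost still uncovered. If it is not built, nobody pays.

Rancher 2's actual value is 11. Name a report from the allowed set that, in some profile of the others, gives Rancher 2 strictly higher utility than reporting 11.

Suppose Rancher 1 reports 5 and Rancher 3 reports 26.
Report 11: project built, pays 11, utility 11 - 11 = 0.
Report 5: project built, pays 5, utility 11 - 5 = 6.
So reporting 5 beats truth here (6 > 0).

5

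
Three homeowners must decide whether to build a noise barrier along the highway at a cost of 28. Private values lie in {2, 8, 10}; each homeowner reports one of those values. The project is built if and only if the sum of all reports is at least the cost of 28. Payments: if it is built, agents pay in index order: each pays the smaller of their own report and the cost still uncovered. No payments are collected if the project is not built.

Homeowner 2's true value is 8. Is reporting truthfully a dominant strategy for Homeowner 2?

Yes

Check each profile of the others' reports and compare truth against every alternative report.
Others report (2, 2): truth gives 0, best alternative gives 0.
Others report (2, 8): truth gives 0, best alternative gives 0.
Others report (2, 10): truth gives 0, best alternative gives 0.
Others report (8, 2): truth gives 0, best alternative gives 0.
Others report (8, 8): truth gives 0, best alternative gives 0.
Others report (8, 10): truth gives 0, best alternative gives 0.
(Remaining 3 profiles checked similarly; truth is weakly best in each.)
In every case the truthful report is at least as good as any alternative, so it is a dominant strategy.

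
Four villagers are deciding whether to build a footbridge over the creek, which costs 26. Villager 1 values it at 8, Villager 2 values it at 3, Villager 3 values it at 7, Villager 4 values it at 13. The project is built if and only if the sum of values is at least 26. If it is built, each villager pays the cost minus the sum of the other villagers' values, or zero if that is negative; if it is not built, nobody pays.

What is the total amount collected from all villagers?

Total value 31 ≥ cost 26, so it is built.
Villager 1: others sum to 23; max(0, 26 - 23) = 3.
Villager 2: others sum to 28; max(0, 26 - 28) = 0.
Villager 3: others sum to 24; max(0, 26 - 24) = 2.
Villager 4: others sum to 18; max(0, 26 - 18) = 8.
Total collected = 3 + 0 + 2 + 8 = 13.

13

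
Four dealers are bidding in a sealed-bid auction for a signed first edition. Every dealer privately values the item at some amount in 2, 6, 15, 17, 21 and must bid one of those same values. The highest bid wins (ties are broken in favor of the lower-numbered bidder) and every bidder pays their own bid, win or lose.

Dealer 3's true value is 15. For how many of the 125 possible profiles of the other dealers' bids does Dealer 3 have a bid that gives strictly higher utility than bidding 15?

Others bid (2, 2, 2): truth gives 0; bid 6 gives 9 > 0. Violating.
Others bid (2, 2, 6): truth gives 0; bid 6 gives 9 > 0. Violating.
Others bid (2, 2, 17): truth gives -15; bid 2 gives -2 > -15. Violating.
Others bid (2, 2, 21): truth gives -15; bid 2 gives -2 > -15. Violating.
Others bid (2, 2, 15): truth gives 0; no alternative beats it.
Others bid (2, 6, 2): truth gives 0; no alternative beats it.
(Checking all 125 profiles: 115 have a profitable deviation, 10 do not.)

115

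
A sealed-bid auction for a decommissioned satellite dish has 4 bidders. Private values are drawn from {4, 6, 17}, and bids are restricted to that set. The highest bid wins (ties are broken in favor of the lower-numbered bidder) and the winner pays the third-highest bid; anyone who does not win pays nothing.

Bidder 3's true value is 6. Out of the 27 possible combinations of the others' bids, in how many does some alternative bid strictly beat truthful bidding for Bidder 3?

3

Others bid (4, 4, 17): truth gives 0; bid 17 gives 2 > 0. Violating.
Others bid (4, 6, 4): truth gives 0; bid 17 gives 2 > 0. Violating.
Others bid (6, 4, 4): truth gives 0; bid 17 gives 2 > 0. Violating.
Others bid (4, 4, 4): truth gives 2; no alternative beats it.
Others bid (4, 4, 6): truth gives 2; no alternative beats it.
(Checking all 27 profiles: 3 have a profitable deviation, 24 do not.)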